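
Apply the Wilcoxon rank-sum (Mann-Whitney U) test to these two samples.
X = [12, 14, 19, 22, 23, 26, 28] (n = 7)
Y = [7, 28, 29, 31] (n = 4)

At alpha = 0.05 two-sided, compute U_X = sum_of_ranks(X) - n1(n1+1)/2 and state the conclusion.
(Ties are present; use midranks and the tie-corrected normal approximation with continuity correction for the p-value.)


Step 1: Combine and sort all 11 observations; assign midranks.
sorted (value, group): (7,Y), (12,X), (14,X), (19,X), (22,X), (23,X), (26,X), (28,X), (28,Y), (29,Y), (31,Y)
ranks: 7->1, 12->2, 14->3, 19->4, 22->5, 23->6, 26->7, 28->8.5, 28->8.5, 29->10, 31->11
Step 2: Rank sum for X: R1 = 2 + 3 + 4 + 5 + 6 + 7 + 8.5 = 35.5.
Step 3: U_X = R1 - n1(n1+1)/2 = 35.5 - 7*8/2 = 35.5 - 28 = 7.5.
       U_Y = n1*n2 - U_X = 28 - 7.5 = 20.5.
Step 4: Ties are present, so use the tie-corrected normal approximation (with continuity correction) for the p-value.
Step 5: p-value = 0.255756; compare to alpha = 0.05. fail to reject H0.

U_X = 7.5, p = 0.255756, fail to reject H0 at alpha = 0.05.


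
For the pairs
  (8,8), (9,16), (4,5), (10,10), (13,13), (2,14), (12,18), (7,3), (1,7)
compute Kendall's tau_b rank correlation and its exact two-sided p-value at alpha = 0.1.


Step 1: Enumerate the 36 unordered pairs (i,j) with i<j and classify each by sign(x_j-x_i) * sign(y_j-y_i).
  (1,2):dx=+1,dy=+8->C; (1,3):dx=-4,dy=-3->C; (1,4):dx=+2,dy=+2->C; (1,5):dx=+5,dy=+5->C
  (1,6):dx=-6,dy=+6->D; (1,7):dx=+4,dy=+10->C; (1,8):dx=-1,dy=-5->C; (1,9):dx=-7,dy=-1->C
  (2,3):dx=-5,dy=-11->C; (2,4):dx=+1,dy=-6->D; (2,5):dx=+4,dy=-3->D; (2,6):dx=-7,dy=-2->C
  (2,7):dx=+3,dy=+2->C; (2,8):dx=-2,dy=-13->C; (2,9):dx=-8,dy=-9->C; (3,4):dx=+6,dy=+5->C
  (3,5):dx=+9,dy=+8->C; (3,6):dx=-2,dy=+9->D; (3,7):dx=+8,dy=+13->C; (3,8):dx=+3,dy=-2->D
  (3,9):dx=-3,dy=+2->D; (4,5):dx=+3,dy=+3->C; (4,6):dx=-8,dy=+4->D; (4,7):dx=+2,dy=+8->C
  (4,8):dx=-3,dy=-7->C; (4,9):dx=-9,dy=-3->C; (5,6):dx=-11,dy=+1->D; (5,7):dx=-1,dy=+5->D
  (5,8):dx=-6,dy=-10->C; (5,9):dx=-12,dy=-6->C; (6,7):dx=+10,dy=+4->C; (6,8):dx=+5,dy=-11->D
  (6,9):dx=-1,dy=-7->C; (7,8):dx=-5,dy=-15->C; (7,9):dx=-11,dy=-11->C; (8,9):dx=-6,dy=+4->D
Step 2: C = 25, D = 11, total pairs = 36.
Step 3: tau = (C - D)/(n(n-1)/2) = (25 - 11)/36 = 0.388889.
Step 4: Exact two-sided p-value (enumerate n! = 362880 permutations of y under H0): p = 0.180181.
Step 5: alpha = 0.1. fail to reject H0.

tau_b = 0.3889 (C=25, D=11), p = 0.180181, fail to reject H0.


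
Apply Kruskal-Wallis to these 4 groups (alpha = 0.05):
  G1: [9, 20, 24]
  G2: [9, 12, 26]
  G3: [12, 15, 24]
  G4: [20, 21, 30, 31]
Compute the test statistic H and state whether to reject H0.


Step 1: Combine all N = 13 observations and assign midranks.
sorted (value, group, rank): (9,G1,1.5), (9,G2,1.5), (12,G2,3.5), (12,G3,3.5), (15,G3,5), (20,G1,6.5), (20,G4,6.5), (21,G4,8), (24,G1,9.5), (24,G3,9.5), (26,G2,11), (30,G4,12), (31,G4,13)
Step 2: Sum ranks within each group.
R_1 = 17.5 (n_1 = 3)
R_2 = 16 (n_2 = 3)
R_3 = 18 (n_3 = 3)
R_4 = 39.5 (n_4 = 4)
Step 3: H = 12/(N(N+1)) * sum(R_i^2/n_i) - 3(N+1)
     = 12/(13*14) * (17.5^2/3 + 16^2/3 + 18^2/3 + 39.5^2/4) - 3*14
     = 0.065934 * 685.479 - 42
     = 3.196429.
Step 4: Ties present; correction factor C = 1 - 24/(13^3 - 13) = 0.989011. Corrected H = 3.196429 / 0.989011 = 3.231944.
Step 5: Under H0, H ~ chi^2(3); p-value = 0.357228.
Step 6: alpha = 0.05. fail to reject H0.

H = 3.2319, df = 3, p = 0.357228, fail to reject H0.


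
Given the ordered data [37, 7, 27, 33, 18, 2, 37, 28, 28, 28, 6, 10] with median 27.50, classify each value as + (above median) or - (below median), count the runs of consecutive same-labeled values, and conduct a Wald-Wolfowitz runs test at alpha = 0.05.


Step 1: Compute median = 27.50; label A = above, B = below.
Labels in order: ABBABBAAAABB  (n_A = 6, n_B = 6)
Step 2: Count runs R = 6.
Step 3: Under H0 (random ordering), E[R] = 2*n_A*n_B/(n_A+n_B) + 1 = 2*6*6/12 + 1 = 7.0000.
        Var[R] = 2*n_A*n_B*(2*n_A*n_B - n_A - n_B) / ((n_A+n_B)^2 * (n_A+n_B-1)) = 4320/1584 = 2.7273.
        SD[R] = 1.6514.
Step 4: Continuity-corrected z = (R + 0.5 - E[R]) / SD[R] = (6 + 0.5 - 7.0000) / 1.6514 = -0.3028.
Step 5: Two-sided p-value via normal approximation = 2*(1 - Phi(|z|)) = 0.762069.
Step 6: alpha = 0.05. fail to reject H0.

R = 6, z = -0.3028, p = 0.762069, fail to reject H0.


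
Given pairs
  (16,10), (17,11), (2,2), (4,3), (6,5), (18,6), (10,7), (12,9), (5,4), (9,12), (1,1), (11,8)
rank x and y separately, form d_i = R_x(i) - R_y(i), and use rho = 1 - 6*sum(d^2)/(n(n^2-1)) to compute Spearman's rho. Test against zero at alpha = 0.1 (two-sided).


Step 1: Rank x and y separately (midranks; no ties here).
rank(x): 16->10, 17->11, 2->2, 4->3, 6->5, 18->12, 10->7, 12->9, 5->4, 9->6, 1->1, 11->8
rank(y): 10->10, 11->11, 2->2, 3->3, 5->5, 6->6, 7->7, 9->9, 4->4, 12->12, 1->1, 8->8
Step 2: d_i = R_x(i) - R_y(i); compute d_i^2.
  (10-10)^2=0, (11-11)^2=0, (2-2)^2=0, (3-3)^2=0, (5-5)^2=0, (12-6)^2=36, (7-7)^2=0, (9-9)^2=0, (4-4)^2=0, (6-12)^2=36, (1-1)^2=0, (8-8)^2=0
sum(d^2) = 72.
Step 3: rho = 1 - 6*72 / (12*(12^2 - 1)) = 1 - 432/1716 = 0.748252.
Step 4: Under H0, t = rho * sqrt((n-2)/(1-rho^2)) = 3.5667 ~ t(10).
Step 5: Two-sided p-value from the t-distribution with 10 df = 0.005124.
Step 6: alpha = 0.1. reject H0.

rho = 0.7483, p = 0.005124, reject H0 at alpha = 0.1.


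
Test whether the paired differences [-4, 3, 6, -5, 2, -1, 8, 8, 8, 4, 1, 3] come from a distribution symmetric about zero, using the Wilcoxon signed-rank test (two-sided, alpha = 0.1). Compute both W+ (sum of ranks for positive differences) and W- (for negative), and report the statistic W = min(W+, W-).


Step 1: Drop any zero differences (none here) and take |d_i|.
|d| = [4, 3, 6, 5, 2, 1, 8, 8, 8, 4, 1, 3]
Step 2: Midrank |d_i| (ties get averaged ranks).
ranks: |4|->6.5, |3|->4.5, |6|->9, |5|->8, |2|->3, |1|->1.5, |8|->11, |8|->11, |8|->11, |4|->6.5, |1|->1.5, |3|->4.5
Step 3: Attach original signs; sum ranks with positive sign and with negative sign.
W+ = 4.5 + 9 + 3 + 11 + 11 + 11 + 6.5 + 1.5 + 4.5 = 62
W- = 6.5 + 8 + 1.5 = 16
(Check: W+ + W- = 78 should equal n(n+1)/2 = 78.)
Step 4: Test statistic W = min(W+, W-) = 16.
Step 5: Ties in |d|, so use the tie-corrected normal approximation.
        E[W] = n(n+1)/4 = 12*13/4 = 39.
        Tie groups: |d|=1 (t=2), |d|=3 (t=2), |d|=4 (t=2), |d|=8 (t=3); sum(t^3 - t) = 42.
        Var[W] = n(n+1)(2n+1)/24 - sum(t^3-t)/48 = 3900/24 - 42/48 = 161.625.
        z = (W - E[W]) / sqrt(Var[W]) = (16 - 39) / 12.7132 = -1.8091.
        Two-sided p = 2*Phi(z) = 0.070428.
Step 6: alpha = 0.1. reject H0.

W+ = 62, W- = 16, W = min = 16, p = 0.070428, reject H0.


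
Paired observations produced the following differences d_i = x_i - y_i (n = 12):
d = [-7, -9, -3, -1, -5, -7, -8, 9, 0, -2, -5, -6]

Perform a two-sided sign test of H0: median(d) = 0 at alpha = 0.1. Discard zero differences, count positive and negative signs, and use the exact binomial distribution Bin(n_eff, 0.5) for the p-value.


Step 1: Discard zero differences. Original n = 12; n_eff = number of nonzero differences = 11.
Nonzero differences (with sign): -7, -9, -3, -1, -5, -7, -8, +9, -2, -5, -6
Step 2: Count signs: positive = 1, negative = 10.
Step 3: Under H0: P(positive) = 0.5, so the number of positives S ~ Bin(11, 0.5).
Step 4: Two-sided exact p-value = sum of Bin(11,0.5) probabilities at or below the observed probability = 0.011719.
Step 5: alpha = 0.1. reject H0.

n_eff = 11, pos = 1, neg = 10, p = 0.011719, reject H0.


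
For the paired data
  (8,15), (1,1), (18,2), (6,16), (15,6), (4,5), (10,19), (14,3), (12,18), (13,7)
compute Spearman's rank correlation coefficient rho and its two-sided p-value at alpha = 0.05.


Step 1: Rank x and y separately (midranks; no ties here).
rank(x): 8->4, 1->1, 18->10, 6->3, 15->9, 4->2, 10->5, 14->8, 12->6, 13->7
rank(y): 15->7, 1->1, 2->2, 16->8, 6->5, 5->4, 19->10, 3->3, 18->9, 7->6
Step 2: d_i = R_x(i) - R_y(i); compute d_i^2.
  (4-7)^2=9, (1-1)^2=0, (10-2)^2=64, (3-8)^2=25, (9-5)^2=16, (2-4)^2=4, (5-10)^2=25, (8-3)^2=25, (6-9)^2=9, (7-6)^2=1
sum(d^2) = 178.
Step 3: rho = 1 - 6*178 / (10*(10^2 - 1)) = 1 - 1068/990 = -0.078788.
Step 4: Under H0, t = rho * sqrt((n-2)/(1-rho^2)) = -0.2235 ~ t(8).
Step 5: Two-sided p-value from the t-distribution with 8 df = 0.828717.
Step 6: alpha = 0.05. fail to reject H0.

rho = -0.0788, p = 0.828717, fail to reject H0 at alpha = 0.05.


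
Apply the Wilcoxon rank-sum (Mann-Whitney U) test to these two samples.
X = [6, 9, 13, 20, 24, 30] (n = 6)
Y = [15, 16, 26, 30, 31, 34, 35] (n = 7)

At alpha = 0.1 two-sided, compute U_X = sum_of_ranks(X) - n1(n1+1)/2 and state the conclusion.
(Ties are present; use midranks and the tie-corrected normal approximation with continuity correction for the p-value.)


Step 1: Combine and sort all 13 observations; assign midranks.
sorted (value, group): (6,X), (9,X), (13,X), (15,Y), (16,Y), (20,X), (24,X), (26,Y), (30,X), (30,Y), (31,Y), (34,Y), (35,Y)
ranks: 6->1, 9->2, 13->3, 15->4, 16->5, 20->6, 24->7, 26->8, 30->9.5, 30->9.5, 31->11, 34->12, 35->13
Step 2: Rank sum for X: R1 = 1 + 2 + 3 + 6 + 7 + 9.5 = 28.5.
Step 3: U_X = R1 - n1(n1+1)/2 = 28.5 - 6*7/2 = 28.5 - 21 = 7.5.
       U_Y = n1*n2 - U_X = 42 - 7.5 = 34.5.
Step 4: Ties are present, so use the tie-corrected normal approximation (with continuity correction) for the p-value.
Step 5: p-value = 0.062928; compare to alpha = 0.1. reject H0.

U_X = 7.5, p = 0.062928, reject H0 at alpha = 0.1.


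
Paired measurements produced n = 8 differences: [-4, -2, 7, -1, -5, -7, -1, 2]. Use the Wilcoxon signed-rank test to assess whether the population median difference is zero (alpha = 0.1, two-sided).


Step 1: Drop any zero differences (none here) and take |d_i|.
|d| = [4, 2, 7, 1, 5, 7, 1, 2]
Step 2: Midrank |d_i| (ties get averaged ranks).
ranks: |4|->5, |2|->3.5, |7|->7.5, |1|->1.5, |5|->6, |7|->7.5, |1|->1.5, |2|->3.5
Step 3: Attach original signs; sum ranks with positive sign and with negative sign.
W+ = 7.5 + 3.5 = 11
W- = 5 + 3.5 + 1.5 + 6 + 7.5 + 1.5 = 25
(Check: W+ + W- = 36 should equal n(n+1)/2 = 36.)
Step 4: Test statistic W = min(W+, W-) = 11.
Step 5: Ties in |d|, so use the tie-corrected normal approximation.
        E[W] = n(n+1)/4 = 8*9/4 = 18.
        Tie groups: |d|=1 (t=2), |d|=2 (t=2), |d|=7 (t=2); sum(t^3 - t) = 18.
        Var[W] = n(n+1)(2n+1)/24 - sum(t^3-t)/48 = 1224/24 - 18/48 = 50.625.
        z = (W - E[W]) / sqrt(Var[W]) = (11 - 18) / 7.1151 = -0.9838.
        Two-sided p = 2*Phi(z) = 0.325204.
Step 6: alpha = 0.1. fail to reject H0.

W+ = 11, W- = 25, W = min = 11, p = 0.325204, fail to reject H0.


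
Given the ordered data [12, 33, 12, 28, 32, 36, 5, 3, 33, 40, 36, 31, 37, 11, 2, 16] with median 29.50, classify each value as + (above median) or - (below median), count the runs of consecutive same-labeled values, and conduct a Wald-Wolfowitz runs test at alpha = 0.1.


Step 1: Compute median = 29.50; label A = above, B = below.
Labels in order: BABBAABBAAAAABBB  (n_A = 8, n_B = 8)
Step 2: Count runs R = 7.
Step 3: Under H0 (random ordering), E[R] = 2*n_A*n_B/(n_A+n_B) + 1 = 2*8*8/16 + 1 = 9.0000.
        Var[R] = 2*n_A*n_B*(2*n_A*n_B - n_A - n_B) / ((n_A+n_B)^2 * (n_A+n_B-1)) = 14336/3840 = 3.7333.
        SD[R] = 1.9322.
Step 4: Continuity-corrected z = (R + 0.5 - E[R]) / SD[R] = (7 + 0.5 - 9.0000) / 1.9322 = -0.7763.
Step 5: Two-sided p-value via normal approximation = 2*(1 - Phi(|z|)) = 0.437558.
Step 6: alpha = 0.1. fail to reject H0.

R = 7, z = -0.7763, p = 0.437558, fail to reject H0.


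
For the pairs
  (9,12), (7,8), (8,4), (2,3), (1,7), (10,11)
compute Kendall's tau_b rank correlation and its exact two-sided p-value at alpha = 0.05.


Step 1: Enumerate the 15 unordered pairs (i,j) with i<j and classify each by sign(x_j-x_i) * sign(y_j-y_i).
  (1,2):dx=-2,dy=-4->C; (1,3):dx=-1,dy=-8->C; (1,4):dx=-7,dy=-9->C; (1,5):dx=-8,dy=-5->C
  (1,6):dx=+1,dy=-1->D; (2,3):dx=+1,dy=-4->D; (2,4):dx=-5,dy=-5->C; (2,5):dx=-6,dy=-1->C
  (2,6):dx=+3,dy=+3->C; (3,4):dx=-6,dy=-1->C; (3,5):dx=-7,dy=+3->D; (3,6):dx=+2,dy=+7->C
  (4,5):dx=-1,dy=+4->D; (4,6):dx=+8,dy=+8->C; (5,6):dx=+9,dy=+4->C
Step 2: C = 11, D = 4, total pairs = 15.
Step 3: tau = (C - D)/(n(n-1)/2) = (11 - 4)/15 = 0.466667.
Step 4: Exact two-sided p-value (enumerate n! = 720 permutations of y under H0): p = 0.272222.
Step 5: alpha = 0.05. fail to reject H0.

tau_b = 0.4667 (C=11, D=4), p = 0.272222, fail to reject H0.


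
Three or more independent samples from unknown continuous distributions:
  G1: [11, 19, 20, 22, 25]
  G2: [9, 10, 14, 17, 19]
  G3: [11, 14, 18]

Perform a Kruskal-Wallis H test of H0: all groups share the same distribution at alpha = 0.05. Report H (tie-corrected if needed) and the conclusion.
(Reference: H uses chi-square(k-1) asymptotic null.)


Step 1: Combine all N = 13 observations and assign midranks.
sorted (value, group, rank): (9,G2,1), (10,G2,2), (11,G1,3.5), (11,G3,3.5), (14,G2,5.5), (14,G3,5.5), (17,G2,7), (18,G3,8), (19,G1,9.5), (19,G2,9.5), (20,G1,11), (22,G1,12), (25,G1,13)
Step 2: Sum ranks within each group.
R_1 = 49 (n_1 = 5)
R_2 = 25 (n_2 = 5)
R_3 = 17 (n_3 = 3)
Step 3: H = 12/(N(N+1)) * sum(R_i^2/n_i) - 3(N+1)
     = 12/(13*14) * (49^2/5 + 25^2/5 + 17^2/3) - 3*14
     = 0.065934 * 701.533 - 42
     = 4.254945.
Step 4: Ties present; correction factor C = 1 - 18/(13^3 - 13) = 0.991758. Corrected H = 4.254945 / 0.991758 = 4.290305.
Step 5: Under H0, H ~ chi^2(2); p-value = 0.117050.
Step 6: alpha = 0.05. fail to reject H0.

H = 4.2903, df = 2, p = 0.117050, fail to reject H0.


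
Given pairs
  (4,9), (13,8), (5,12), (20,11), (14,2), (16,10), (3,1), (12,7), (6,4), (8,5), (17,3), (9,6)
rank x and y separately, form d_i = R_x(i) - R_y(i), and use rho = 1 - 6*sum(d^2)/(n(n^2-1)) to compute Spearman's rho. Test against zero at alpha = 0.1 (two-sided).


Step 1: Rank x and y separately (midranks; no ties here).
rank(x): 4->2, 13->8, 5->3, 20->12, 14->9, 16->10, 3->1, 12->7, 6->4, 8->5, 17->11, 9->6
rank(y): 9->9, 8->8, 12->12, 11->11, 2->2, 10->10, 1->1, 7->7, 4->4, 5->5, 3->3, 6->6
Step 2: d_i = R_x(i) - R_y(i); compute d_i^2.
  (2-9)^2=49, (8-8)^2=0, (3-12)^2=81, (12-11)^2=1, (9-2)^2=49, (10-10)^2=0, (1-1)^2=0, (7-7)^2=0, (4-4)^2=0, (5-5)^2=0, (11-3)^2=64, (6-6)^2=0
sum(d^2) = 244.
Step 3: rho = 1 - 6*244 / (12*(12^2 - 1)) = 1 - 1464/1716 = 0.146853.
Step 4: Under H0, t = rho * sqrt((n-2)/(1-rho^2)) = 0.4695 ~ t(10).
Step 5: Two-sided p-value from the t-distribution with 10 df = 0.648796.
Step 6: alpha = 0.1. fail to reject H0.

rho = 0.1469, p = 0.648796, fail to reject H0 at alpha = 0.1.


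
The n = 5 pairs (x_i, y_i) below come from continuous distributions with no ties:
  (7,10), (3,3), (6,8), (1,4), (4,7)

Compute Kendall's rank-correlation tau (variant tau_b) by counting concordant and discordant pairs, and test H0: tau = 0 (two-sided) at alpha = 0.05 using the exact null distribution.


Step 1: Enumerate the 10 unordered pairs (i,j) with i<j and classify each by sign(x_j-x_i) * sign(y_j-y_i).
  (1,2):dx=-4,dy=-7->C; (1,3):dx=-1,dy=-2->C; (1,4):dx=-6,dy=-6->C; (1,5):dx=-3,dy=-3->C
  (2,3):dx=+3,dy=+5->C; (2,4):dx=-2,dy=+1->D; (2,5):dx=+1,dy=+4->C; (3,4):dx=-5,dy=-4->C
  (3,5):dx=-2,dy=-1->C; (4,5):dx=+3,dy=+3->C
Step 2: C = 9, D = 1, total pairs = 10.
Step 3: tau = (C - D)/(n(n-1)/2) = (9 - 1)/10 = 0.800000.
Step 4: Exact two-sided p-value (enumerate n! = 120 permutations of y under H0): p = 0.083333.
Step 5: alpha = 0.05. fail to reject H0.

tau_b = 0.8000 (C=9, D=1), p = 0.083333, fail to reject H0.


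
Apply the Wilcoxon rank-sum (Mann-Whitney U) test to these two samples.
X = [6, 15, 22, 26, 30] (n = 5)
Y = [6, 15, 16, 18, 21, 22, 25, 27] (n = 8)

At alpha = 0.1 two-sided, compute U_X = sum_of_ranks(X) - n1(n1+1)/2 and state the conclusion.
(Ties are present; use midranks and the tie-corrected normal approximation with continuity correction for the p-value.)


Step 1: Combine and sort all 13 observations; assign midranks.
sorted (value, group): (6,X), (6,Y), (15,X), (15,Y), (16,Y), (18,Y), (21,Y), (22,X), (22,Y), (25,Y), (26,X), (27,Y), (30,X)
ranks: 6->1.5, 6->1.5, 15->3.5, 15->3.5, 16->5, 18->6, 21->7, 22->8.5, 22->8.5, 25->10, 26->11, 27->12, 30->13
Step 2: Rank sum for X: R1 = 1.5 + 3.5 + 8.5 + 11 + 13 = 37.5.
Step 3: U_X = R1 - n1(n1+1)/2 = 37.5 - 5*6/2 = 37.5 - 15 = 22.5.
       U_Y = n1*n2 - U_X = 40 - 22.5 = 17.5.
Step 4: Ties are present, so use the tie-corrected normal approximation (with continuity correction) for the p-value.
Step 5: p-value = 0.768770; compare to alpha = 0.1. fail to reject H0.

U_X = 22.5, p = 0.768770, fail to reject H0 at alpha = 0.1.


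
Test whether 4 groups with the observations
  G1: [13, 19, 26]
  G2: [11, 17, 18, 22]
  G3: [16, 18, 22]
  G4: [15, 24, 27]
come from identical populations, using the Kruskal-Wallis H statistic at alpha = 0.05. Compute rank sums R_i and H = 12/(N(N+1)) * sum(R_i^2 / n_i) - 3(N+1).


Step 1: Combine all N = 13 observations and assign midranks.
sorted (value, group, rank): (11,G2,1), (13,G1,2), (15,G4,3), (16,G3,4), (17,G2,5), (18,G2,6.5), (18,G3,6.5), (19,G1,8), (22,G2,9.5), (22,G3,9.5), (24,G4,11), (26,G1,12), (27,G4,13)
Step 2: Sum ranks within each group.
R_1 = 22 (n_1 = 3)
R_2 = 22 (n_2 = 4)
R_3 = 20 (n_3 = 3)
R_4 = 27 (n_4 = 3)
Step 3: H = 12/(N(N+1)) * sum(R_i^2/n_i) - 3(N+1)
     = 12/(13*14) * (22^2/3 + 22^2/4 + 20^2/3 + 27^2/3) - 3*14
     = 0.065934 * 658.667 - 42
     = 1.428571.
Step 4: Ties present; correction factor C = 1 - 12/(13^3 - 13) = 0.994505. Corrected H = 1.428571 / 0.994505 = 1.436464.
Step 5: Under H0, H ~ chi^2(3); p-value = 0.697010.
Step 6: alpha = 0.05. fail to reject H0.

H = 1.4365, df = 3, p = 0.697010, fail to reject H0.


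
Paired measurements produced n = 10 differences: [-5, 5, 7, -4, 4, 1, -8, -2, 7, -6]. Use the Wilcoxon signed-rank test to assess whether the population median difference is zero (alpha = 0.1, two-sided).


Step 1: Drop any zero differences (none here) and take |d_i|.
|d| = [5, 5, 7, 4, 4, 1, 8, 2, 7, 6]
Step 2: Midrank |d_i| (ties get averaged ranks).
ranks: |5|->5.5, |5|->5.5, |7|->8.5, |4|->3.5, |4|->3.5, |1|->1, |8|->10, |2|->2, |7|->8.5, |6|->7
Step 3: Attach original signs; sum ranks with positive sign and with negative sign.
W+ = 5.5 + 8.5 + 3.5 + 1 + 8.5 = 27
W- = 5.5 + 3.5 + 10 + 2 + 7 = 28
(Check: W+ + W- = 55 should equal n(n+1)/2 = 55.)
Step 4: Test statistic W = min(W+, W-) = 27.
Step 5: Ties in |d|, so use the tie-corrected normal approximation.
        E[W] = n(n+1)/4 = 10*11/4 = 27.5.
        Tie groups: |d|=4 (t=2), |d|=5 (t=2), |d|=7 (t=2); sum(t^3 - t) = 18.
        Var[W] = n(n+1)(2n+1)/24 - sum(t^3-t)/48 = 2310/24 - 18/48 = 95.875.
        z = (W - E[W]) / sqrt(Var[W]) = (27 - 27.5) / 9.7916 = -0.0511.
        Two-sided p = 2*Phi(z) = 0.959274.
Step 6: alpha = 0.1. fail to reject H0.

W+ = 27, W- = 28, W = min = 27, p = 0.959274, fail to reject H0.


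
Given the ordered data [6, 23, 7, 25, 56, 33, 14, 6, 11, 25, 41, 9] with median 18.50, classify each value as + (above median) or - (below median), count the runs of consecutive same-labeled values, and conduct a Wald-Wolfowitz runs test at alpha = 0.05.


Step 1: Compute median = 18.50; label A = above, B = below.
Labels in order: BABAAABBBAAB  (n_A = 6, n_B = 6)
Step 2: Count runs R = 7.
Step 3: Under H0 (random ordering), E[R] = 2*n_A*n_B/(n_A+n_B) + 1 = 2*6*6/12 + 1 = 7.0000.
        Var[R] = 2*n_A*n_B*(2*n_A*n_B - n_A - n_B) / ((n_A+n_B)^2 * (n_A+n_B-1)) = 4320/1584 = 2.7273.
        SD[R] = 1.6514.
Step 4: R = E[R], so z = 0 with no continuity correction.
Step 5: Two-sided p-value via normal approximation = 2*(1 - Phi(|z|)) = 1.000000.
Step 6: alpha = 0.05. fail to reject H0.

R = 7, z = 0.0000, p = 1.000000, fail to reject H0.


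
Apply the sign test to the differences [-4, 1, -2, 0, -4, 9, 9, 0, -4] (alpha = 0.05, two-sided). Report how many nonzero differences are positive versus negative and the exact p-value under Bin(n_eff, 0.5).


Step 1: Discard zero differences. Original n = 9; n_eff = number of nonzero differences = 7.
Nonzero differences (with sign): -4, +1, -2, -4, +9, +9, -4
Step 2: Count signs: positive = 3, negative = 4.
Step 3: Under H0: P(positive) = 0.5, so the number of positives S ~ Bin(7, 0.5).
Step 4: Two-sided exact p-value = sum of Bin(7,0.5) probabilities at or below the observed probability = 1.000000.
Step 5: alpha = 0.05. fail to reject H0.

n_eff = 7, pos = 3, neg = 4, p = 1.000000, fail to reject H0.


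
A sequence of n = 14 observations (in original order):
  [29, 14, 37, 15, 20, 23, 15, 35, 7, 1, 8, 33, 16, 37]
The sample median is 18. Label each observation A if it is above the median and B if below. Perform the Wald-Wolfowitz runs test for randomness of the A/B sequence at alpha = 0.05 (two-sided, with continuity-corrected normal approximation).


Step 1: Compute median = 18; label A = above, B = below.
Labels in order: ABABAABABBBABA  (n_A = 7, n_B = 7)
Step 2: Count runs R = 11.
Step 3: Under H0 (random ordering), E[R] = 2*n_A*n_B/(n_A+n_B) + 1 = 2*7*7/14 + 1 = 8.0000.
        Var[R] = 2*n_A*n_B*(2*n_A*n_B - n_A - n_B) / ((n_A+n_B)^2 * (n_A+n_B-1)) = 8232/2548 = 3.2308.
        SD[R] = 1.7974.
Step 4: Continuity-corrected z = (R - 0.5 - E[R]) / SD[R] = (11 - 0.5 - 8.0000) / 1.7974 = 1.3909.
Step 5: Two-sided p-value via normal approximation = 2*(1 - Phi(|z|)) = 0.164264.
Step 6: alpha = 0.05. fail to reject H0.

R = 11, z = 1.3909, p = 0.164264, fail to reject H0.


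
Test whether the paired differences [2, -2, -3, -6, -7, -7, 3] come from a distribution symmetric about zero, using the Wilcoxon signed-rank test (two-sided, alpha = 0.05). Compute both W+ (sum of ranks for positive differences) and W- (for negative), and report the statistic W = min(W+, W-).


Step 1: Drop any zero differences (none here) and take |d_i|.
|d| = [2, 2, 3, 6, 7, 7, 3]
Step 2: Midrank |d_i| (ties get averaged ranks).
ranks: |2|->1.5, |2|->1.5, |3|->3.5, |6|->5, |7|->6.5, |7|->6.5, |3|->3.5
Step 3: Attach original signs; sum ranks with positive sign and with negative sign.
W+ = 1.5 + 3.5 = 5
W- = 1.5 + 3.5 + 5 + 6.5 + 6.5 = 23
(Check: W+ + W- = 28 should equal n(n+1)/2 = 28.)
Step 4: Test statistic W = min(W+, W-) = 5.
Step 5: Ties in |d|, so use the tie-corrected normal approximation.
        E[W] = n(n+1)/4 = 7*8/4 = 14.
        Tie groups: |d|=2 (t=2), |d|=3 (t=2), |d|=7 (t=2); sum(t^3 - t) = 18.
        Var[W] = n(n+1)(2n+1)/24 - sum(t^3-t)/48 = 840/24 - 18/48 = 34.625.
        z = (W - E[W]) / sqrt(Var[W]) = (5 - 14) / 5.8843 = -1.5295.
        Two-sided p = 2*Phi(z) = 0.126142.
Step 6: alpha = 0.05. fail to reject H0.

W+ = 5, W- = 23, W = min = 5, p = 0.126142, fail to reject H0.


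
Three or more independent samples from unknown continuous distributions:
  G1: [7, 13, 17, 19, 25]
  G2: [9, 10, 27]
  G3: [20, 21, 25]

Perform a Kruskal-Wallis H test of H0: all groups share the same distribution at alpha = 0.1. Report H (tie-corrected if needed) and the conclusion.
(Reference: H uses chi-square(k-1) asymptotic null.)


Step 1: Combine all N = 11 observations and assign midranks.
sorted (value, group, rank): (7,G1,1), (9,G2,2), (10,G2,3), (13,G1,4), (17,G1,5), (19,G1,6), (20,G3,7), (21,G3,8), (25,G1,9.5), (25,G3,9.5), (27,G2,11)
Step 2: Sum ranks within each group.
R_1 = 25.5 (n_1 = 5)
R_2 = 16 (n_2 = 3)
R_3 = 24.5 (n_3 = 3)
Step 3: H = 12/(N(N+1)) * sum(R_i^2/n_i) - 3(N+1)
     = 12/(11*12) * (25.5^2/5 + 16^2/3 + 24.5^2/3) - 3*12
     = 0.090909 * 415.467 - 36
     = 1.769697.
Step 4: Ties present; correction factor C = 1 - 6/(11^3 - 11) = 0.995455. Corrected H = 1.769697 / 0.995455 = 1.777778.
Step 5: Under H0, H ~ chi^2(2); p-value = 0.411112.
Step 6: alpha = 0.1. fail to reject H0.

H = 1.7778, df = 2, p = 0.411112, fail to reject H0.


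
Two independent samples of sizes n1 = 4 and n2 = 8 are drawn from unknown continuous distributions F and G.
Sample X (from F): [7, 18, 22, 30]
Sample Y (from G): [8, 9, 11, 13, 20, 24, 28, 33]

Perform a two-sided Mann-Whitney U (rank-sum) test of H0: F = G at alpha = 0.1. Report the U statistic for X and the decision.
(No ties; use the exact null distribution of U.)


Step 1: Combine and sort all 12 observations; assign midranks.
sorted (value, group): (7,X), (8,Y), (9,Y), (11,Y), (13,Y), (18,X), (20,Y), (22,X), (24,Y), (28,Y), (30,X), (33,Y)
ranks: 7->1, 8->2, 9->3, 11->4, 13->5, 18->6, 20->7, 22->8, 24->9, 28->10, 30->11, 33->12
Step 2: Rank sum for X: R1 = 1 + 6 + 8 + 11 = 26.
Step 3: U_X = R1 - n1(n1+1)/2 = 26 - 4*5/2 = 26 - 10 = 16.
       U_Y = n1*n2 - U_X = 32 - 16 = 16.
Step 4: No ties, so the exact null distribution of U (based on enumerating the C(12,4) = 495 equally likely rank assignments) gives the two-sided p-value.
Step 5: p-value = 1.000000; compare to alpha = 0.1. fail to reject H0.

U_X = 16, p = 1.000000, fail to reject H0 at alpha = 0.1.


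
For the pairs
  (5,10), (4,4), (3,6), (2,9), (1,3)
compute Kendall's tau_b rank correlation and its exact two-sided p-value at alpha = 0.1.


Step 1: Enumerate the 10 unordered pairs (i,j) with i<j and classify each by sign(x_j-x_i) * sign(y_j-y_i).
  (1,2):dx=-1,dy=-6->C; (1,3):dx=-2,dy=-4->C; (1,4):dx=-3,dy=-1->C; (1,5):dx=-4,dy=-7->C
  (2,3):dx=-1,dy=+2->D; (2,4):dx=-2,dy=+5->D; (2,5):dx=-3,dy=-1->C; (3,4):dx=-1,dy=+3->D
  (3,5):dx=-2,dy=-3->C; (4,5):dx=-1,dy=-6->C
Step 2: C = 7, D = 3, total pairs = 10.
Step 3: tau = (C - D)/(n(n-1)/2) = (7 - 3)/10 = 0.400000.
Step 4: Exact two-sided p-value (enumerate n! = 120 permutations of y under H0): p = 0.483333.
Step 5: alpha = 0.1. fail to reject H0.

tau_b = 0.4000 (C=7, D=3), p = 0.483333, fail to reject H0.


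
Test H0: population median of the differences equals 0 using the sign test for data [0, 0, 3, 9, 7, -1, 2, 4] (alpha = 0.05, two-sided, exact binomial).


Step 1: Discard zero differences. Original n = 8; n_eff = number of nonzero differences = 6.
Nonzero differences (with sign): +3, +9, +7, -1, +2, +4
Step 2: Count signs: positive = 5, negative = 1.
Step 3: Under H0: P(positive) = 0.5, so the number of positives S ~ Bin(6, 0.5).
Step 4: Two-sided exact p-value = sum of Bin(6,0.5) probabilities at or below the observed probability = 0.218750.
Step 5: alpha = 0.05. fail to reject H0.

n_eff = 6, pos = 5, neg = 1, p = 0.218750, fail to reject H0.


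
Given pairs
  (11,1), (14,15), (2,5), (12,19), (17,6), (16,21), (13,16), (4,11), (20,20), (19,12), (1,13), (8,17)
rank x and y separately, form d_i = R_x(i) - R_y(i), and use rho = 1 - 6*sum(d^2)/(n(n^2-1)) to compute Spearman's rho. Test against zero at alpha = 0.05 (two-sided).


Step 1: Rank x and y separately (midranks; no ties here).
rank(x): 11->5, 14->8, 2->2, 12->6, 17->10, 16->9, 13->7, 4->3, 20->12, 19->11, 1->1, 8->4
rank(y): 1->1, 15->7, 5->2, 19->10, 6->3, 21->12, 16->8, 11->4, 20->11, 12->5, 13->6, 17->9
Step 2: d_i = R_x(i) - R_y(i); compute d_i^2.
  (5-1)^2=16, (8-7)^2=1, (2-2)^2=0, (6-10)^2=16, (10-3)^2=49, (9-12)^2=9, (7-8)^2=1, (3-4)^2=1, (12-11)^2=1, (11-5)^2=36, (1-6)^2=25, (4-9)^2=25
sum(d^2) = 180.
Step 3: rho = 1 - 6*180 / (12*(12^2 - 1)) = 1 - 1080/1716 = 0.370629.
Step 4: Under H0, t = rho * sqrt((n-2)/(1-rho^2)) = 1.2619 ~ t(10).
Step 5: Two-sided p-value from the t-distribution with 10 df = 0.235621.
Step 6: alpha = 0.05. fail to reject H0.

rho = 0.3706, p = 0.235621, fail to reject H0 at alpha = 0.05.


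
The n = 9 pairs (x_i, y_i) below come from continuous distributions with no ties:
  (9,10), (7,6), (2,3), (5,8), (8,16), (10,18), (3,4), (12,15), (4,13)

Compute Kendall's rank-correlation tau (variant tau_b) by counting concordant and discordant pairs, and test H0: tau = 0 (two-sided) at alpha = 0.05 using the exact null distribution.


Step 1: Enumerate the 36 unordered pairs (i,j) with i<j and classify each by sign(x_j-x_i) * sign(y_j-y_i).
  (1,2):dx=-2,dy=-4->C; (1,3):dx=-7,dy=-7->C; (1,4):dx=-4,dy=-2->C; (1,5):dx=-1,dy=+6->D
  (1,6):dx=+1,dy=+8->C; (1,7):dx=-6,dy=-6->C; (1,8):dx=+3,dy=+5->C; (1,9):dx=-5,dy=+3->D
  (2,3):dx=-5,dy=-3->C; (2,4):dx=-2,dy=+2->D; (2,5):dx=+1,dy=+10->C; (2,6):dx=+3,dy=+12->C
  (2,7):dx=-4,dy=-2->C; (2,8):dx=+5,dy=+9->C; (2,9):dx=-3,dy=+7->D; (3,4):dx=+3,dy=+5->C
  (3,5):dx=+6,dy=+13->C; (3,6):dx=+8,dy=+15->C; (3,7):dx=+1,dy=+1->C; (3,8):dx=+10,dy=+12->C
  (3,9):dx=+2,dy=+10->C; (4,5):dx=+3,dy=+8->C; (4,6):dx=+5,dy=+10->C; (4,7):dx=-2,dy=-4->C
  (4,8):dx=+7,dy=+7->C; (4,9):dx=-1,dy=+5->D; (5,6):dx=+2,dy=+2->C; (5,7):dx=-5,dy=-12->C
  (5,8):dx=+4,dy=-1->D; (5,9):dx=-4,dy=-3->C; (6,7):dx=-7,dy=-14->C; (6,8):dx=+2,dy=-3->D
  (6,9):dx=-6,dy=-5->C; (7,8):dx=+9,dy=+11->C; (7,9):dx=+1,dy=+9->C; (8,9):dx=-8,dy=-2->C
Step 2: C = 29, D = 7, total pairs = 36.
Step 3: tau = (C - D)/(n(n-1)/2) = (29 - 7)/36 = 0.611111.
Step 4: Exact two-sided p-value (enumerate n! = 362880 permutations of y under H0): p = 0.024741.
Step 5: alpha = 0.05. reject H0.

tau_b = 0.6111 (C=29, D=7), p = 0.024741, reject H0.


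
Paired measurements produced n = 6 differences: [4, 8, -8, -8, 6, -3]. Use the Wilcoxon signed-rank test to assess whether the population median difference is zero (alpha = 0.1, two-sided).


Step 1: Drop any zero differences (none here) and take |d_i|.
|d| = [4, 8, 8, 8, 6, 3]
Step 2: Midrank |d_i| (ties get averaged ranks).
ranks: |4|->2, |8|->5, |8|->5, |8|->5, |6|->3, |3|->1
Step 3: Attach original signs; sum ranks with positive sign and with negative sign.
W+ = 2 + 5 + 3 = 10
W- = 5 + 5 + 1 = 11
(Check: W+ + W- = 21 should equal n(n+1)/2 = 21.)
Step 4: Test statistic W = min(W+, W-) = 10.
Step 5: Ties in |d|, so use the tie-corrected normal approximation.
        E[W] = n(n+1)/4 = 6*7/4 = 10.5.
        Tie groups: |d|=8 (t=3); sum(t^3 - t) = 24.
        Var[W] = n(n+1)(2n+1)/24 - sum(t^3-t)/48 = 546/24 - 24/48 = 22.25.
        z = (W - E[W]) / sqrt(Var[W]) = (10 - 10.5) / 4.7170 = -0.1060.
        Two-sided p = 2*Phi(z) = 0.915583.
Step 6: alpha = 0.1. fail to reject H0.

W+ = 10, W- = 11, W = min = 10, p = 0.915583, fail to reject H0.


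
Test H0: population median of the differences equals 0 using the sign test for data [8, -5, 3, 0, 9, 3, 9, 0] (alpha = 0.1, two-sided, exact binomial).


Step 1: Discard zero differences. Original n = 8; n_eff = number of nonzero differences = 6.
Nonzero differences (with sign): +8, -5, +3, +9, +3, +9
Step 2: Count signs: positive = 5, negative = 1.
Step 3: Under H0: P(positive) = 0.5, so the number of positives S ~ Bin(6, 0.5).
Step 4: Two-sided exact p-value = sum of Bin(6,0.5) probabilities at or below the observed probability = 0.218750.
Step 5: alpha = 0.1. fail to reject H0.

n_eff = 6, pos = 5, neg = 1, p = 0.218750, fail to reject H0.


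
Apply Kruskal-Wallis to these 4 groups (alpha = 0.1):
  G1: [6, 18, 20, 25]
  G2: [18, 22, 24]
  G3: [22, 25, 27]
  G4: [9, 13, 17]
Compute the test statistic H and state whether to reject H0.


Step 1: Combine all N = 13 observations and assign midranks.
sorted (value, group, rank): (6,G1,1), (9,G4,2), (13,G4,3), (17,G4,4), (18,G1,5.5), (18,G2,5.5), (20,G1,7), (22,G2,8.5), (22,G3,8.5), (24,G2,10), (25,G1,11.5), (25,G3,11.5), (27,G3,13)
Step 2: Sum ranks within each group.
R_1 = 25 (n_1 = 4)
R_2 = 24 (n_2 = 3)
R_3 = 33 (n_3 = 3)
R_4 = 9 (n_4 = 3)
Step 3: H = 12/(N(N+1)) * sum(R_i^2/n_i) - 3(N+1)
     = 12/(13*14) * (25^2/4 + 24^2/3 + 33^2/3 + 9^2/3) - 3*14
     = 0.065934 * 738.25 - 42
     = 6.675824.
Step 4: Ties present; correction factor C = 1 - 18/(13^3 - 13) = 0.991758. Corrected H = 6.675824 / 0.991758 = 6.731302.
Step 5: Under H0, H ~ chi^2(3); p-value = 0.080974.
Step 6: alpha = 0.1. reject H0.

H = 6.7313, df = 3, p = 0.080974, reject H0.


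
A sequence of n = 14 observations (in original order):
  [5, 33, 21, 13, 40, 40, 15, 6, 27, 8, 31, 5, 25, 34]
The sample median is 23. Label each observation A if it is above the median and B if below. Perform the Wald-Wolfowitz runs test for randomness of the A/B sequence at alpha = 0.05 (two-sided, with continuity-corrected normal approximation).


Step 1: Compute median = 23; label A = above, B = below.
Labels in order: BABBAABBABABAA  (n_A = 7, n_B = 7)
Step 2: Count runs R = 10.
Step 3: Under H0 (random ordering), E[R] = 2*n_A*n_B/(n_A+n_B) + 1 = 2*7*7/14 + 1 = 8.0000.
        Var[R] = 2*n_A*n_B*(2*n_A*n_B - n_A - n_B) / ((n_A+n_B)^2 * (n_A+n_B-1)) = 8232/2548 = 3.2308.
        SD[R] = 1.7974.
Step 4: Continuity-corrected z = (R - 0.5 - E[R]) / SD[R] = (10 - 0.5 - 8.0000) / 1.7974 = 0.8345.
Step 5: Two-sided p-value via normal approximation = 2*(1 - Phi(|z|)) = 0.403986.
Step 6: alpha = 0.05. fail to reject H0.

R = 10, z = 0.8345, p = 0.403986, fail to reject H0.


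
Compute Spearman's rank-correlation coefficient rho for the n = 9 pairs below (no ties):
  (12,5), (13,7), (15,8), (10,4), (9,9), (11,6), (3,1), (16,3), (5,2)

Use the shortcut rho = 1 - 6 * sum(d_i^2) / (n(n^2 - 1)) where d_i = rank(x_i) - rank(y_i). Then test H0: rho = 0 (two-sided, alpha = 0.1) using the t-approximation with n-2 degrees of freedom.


Step 1: Rank x and y separately (midranks; no ties here).
rank(x): 12->6, 13->7, 15->8, 10->4, 9->3, 11->5, 3->1, 16->9, 5->2
rank(y): 5->5, 7->7, 8->8, 4->4, 9->9, 6->6, 1->1, 3->3, 2->2
Step 2: d_i = R_x(i) - R_y(i); compute d_i^2.
  (6-5)^2=1, (7-7)^2=0, (8-8)^2=0, (4-4)^2=0, (3-9)^2=36, (5-6)^2=1, (1-1)^2=0, (9-3)^2=36, (2-2)^2=0
sum(d^2) = 74.
Step 3: rho = 1 - 6*74 / (9*(9^2 - 1)) = 1 - 444/720 = 0.383333.
Step 4: Under H0, t = rho * sqrt((n-2)/(1-rho^2)) = 1.0981 ~ t(7).
Step 5: Two-sided p-value from the t-distribution with 7 df = 0.308495.
Step 6: alpha = 0.1. fail to reject H0.

rho = 0.3833, p = 0.308495, fail to reject H0 at alpha = 0.1.


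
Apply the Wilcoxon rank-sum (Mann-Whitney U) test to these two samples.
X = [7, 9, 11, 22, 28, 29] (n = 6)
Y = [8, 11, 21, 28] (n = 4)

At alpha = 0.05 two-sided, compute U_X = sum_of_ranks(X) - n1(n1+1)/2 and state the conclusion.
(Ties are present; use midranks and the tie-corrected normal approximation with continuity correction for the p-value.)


Step 1: Combine and sort all 10 observations; assign midranks.
sorted (value, group): (7,X), (8,Y), (9,X), (11,X), (11,Y), (21,Y), (22,X), (28,X), (28,Y), (29,X)
ranks: 7->1, 8->2, 9->3, 11->4.5, 11->4.5, 21->6, 22->7, 28->8.5, 28->8.5, 29->10
Step 2: Rank sum for X: R1 = 1 + 3 + 4.5 + 7 + 8.5 + 10 = 34.
Step 3: U_X = R1 - n1(n1+1)/2 = 34 - 6*7/2 = 34 - 21 = 13.
       U_Y = n1*n2 - U_X = 24 - 13 = 11.
Step 4: Ties are present, so use the tie-corrected normal approximation (with continuity correction) for the p-value.
Step 5: p-value = 0.914589; compare to alpha = 0.05. fail to reject H0.

U_X = 13, p = 0.914589, fail to reject H0 at alpha = 0.05.


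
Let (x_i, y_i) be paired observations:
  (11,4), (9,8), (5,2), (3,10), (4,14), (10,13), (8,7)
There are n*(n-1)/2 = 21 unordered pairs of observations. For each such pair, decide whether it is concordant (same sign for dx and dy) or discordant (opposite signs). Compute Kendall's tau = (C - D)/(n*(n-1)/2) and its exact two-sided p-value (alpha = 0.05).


Step 1: Enumerate the 21 unordered pairs (i,j) with i<j and classify each by sign(x_j-x_i) * sign(y_j-y_i).
  (1,2):dx=-2,dy=+4->D; (1,3):dx=-6,dy=-2->C; (1,4):dx=-8,dy=+6->D; (1,5):dx=-7,dy=+10->D
  (1,6):dx=-1,dy=+9->D; (1,7):dx=-3,dy=+3->D; (2,3):dx=-4,dy=-6->C; (2,4):dx=-6,dy=+2->D
  (2,5):dx=-5,dy=+6->D; (2,6):dx=+1,dy=+5->C; (2,7):dx=-1,dy=-1->C; (3,4):dx=-2,dy=+8->D
  (3,5):dx=-1,dy=+12->D; (3,6):dx=+5,dy=+11->C; (3,7):dx=+3,dy=+5->C; (4,5):dx=+1,dy=+4->C
  (4,6):dx=+7,dy=+3->C; (4,7):dx=+5,dy=-3->D; (5,6):dx=+6,dy=-1->D; (5,7):dx=+4,dy=-7->D
  (6,7):dx=-2,dy=-6->C
Step 2: C = 9, D = 12, total pairs = 21.
Step 3: tau = (C - D)/(n(n-1)/2) = (9 - 12)/21 = -0.142857.
Step 4: Exact two-sided p-value (enumerate n! = 5040 permutations of y under H0): p = 0.772619.
Step 5: alpha = 0.05. fail to reject H0.

tau_b = -0.1429 (C=9, D=12), p = 0.772619, fail to reject H0.


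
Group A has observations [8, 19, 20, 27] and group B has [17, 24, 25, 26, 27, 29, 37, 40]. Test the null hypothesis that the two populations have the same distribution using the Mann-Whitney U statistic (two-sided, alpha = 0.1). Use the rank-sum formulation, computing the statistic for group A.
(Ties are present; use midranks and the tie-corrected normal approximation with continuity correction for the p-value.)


Step 1: Combine and sort all 12 observations; assign midranks.
sorted (value, group): (8,X), (17,Y), (19,X), (20,X), (24,Y), (25,Y), (26,Y), (27,X), (27,Y), (29,Y), (37,Y), (40,Y)
ranks: 8->1, 17->2, 19->3, 20->4, 24->5, 25->6, 26->7, 27->8.5, 27->8.5, 29->10, 37->11, 40->12
Step 2: Rank sum for X: R1 = 1 + 3 + 4 + 8.5 = 16.5.
Step 3: U_X = R1 - n1(n1+1)/2 = 16.5 - 4*5/2 = 16.5 - 10 = 6.5.
       U_Y = n1*n2 - U_X = 32 - 6.5 = 25.5.
Step 4: Ties are present, so use the tie-corrected normal approximation (with continuity correction) for the p-value.
Step 5: p-value = 0.125707; compare to alpha = 0.1. fail to reject H0.

U_X = 6.5, p = 0.125707, fail to reject H0 at alpha = 0.1.


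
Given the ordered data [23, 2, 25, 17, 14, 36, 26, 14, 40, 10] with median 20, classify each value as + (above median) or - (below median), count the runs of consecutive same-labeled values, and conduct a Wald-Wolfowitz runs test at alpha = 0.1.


Step 1: Compute median = 20; label A = above, B = below.
Labels in order: ABABBAABAB  (n_A = 5, n_B = 5)
Step 2: Count runs R = 8.
Step 3: Under H0 (random ordering), E[R] = 2*n_A*n_B/(n_A+n_B) + 1 = 2*5*5/10 + 1 = 6.0000.
        Var[R] = 2*n_A*n_B*(2*n_A*n_B - n_A - n_B) / ((n_A+n_B)^2 * (n_A+n_B-1)) = 2000/900 = 2.2222.
        SD[R] = 1.4907.
Step 4: Continuity-corrected z = (R - 0.5 - E[R]) / SD[R] = (8 - 0.5 - 6.0000) / 1.4907 = 1.0062.
Step 5: Two-sided p-value via normal approximation = 2*(1 - Phi(|z|)) = 0.314305.
Step 6: alpha = 0.1. fail to reject H0.

R = 8, z = 1.0062, p = 0.314305, fail to reject H0.


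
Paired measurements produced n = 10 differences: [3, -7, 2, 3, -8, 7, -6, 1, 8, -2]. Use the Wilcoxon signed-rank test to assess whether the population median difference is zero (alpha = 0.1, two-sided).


Step 1: Drop any zero differences (none here) and take |d_i|.
|d| = [3, 7, 2, 3, 8, 7, 6, 1, 8, 2]
Step 2: Midrank |d_i| (ties get averaged ranks).
ranks: |3|->4.5, |7|->7.5, |2|->2.5, |3|->4.5, |8|->9.5, |7|->7.5, |6|->6, |1|->1, |8|->9.5, |2|->2.5
Step 3: Attach original signs; sum ranks with positive sign and with negative sign.
W+ = 4.5 + 2.5 + 4.5 + 7.5 + 1 + 9.5 = 29.5
W- = 7.5 + 9.5 + 6 + 2.5 = 25.5
(Check: W+ + W- = 55 should equal n(n+1)/2 = 55.)
Step 4: Test statistic W = min(W+, W-) = 25.5.
Step 5: Ties in |d|, so use the tie-corrected normal approximation.
        E[W] = n(n+1)/4 = 10*11/4 = 27.5.
        Tie groups: |d|=2 (t=2), |d|=3 (t=2), |d|=7 (t=2), |d|=8 (t=2); sum(t^3 - t) = 24.
        Var[W] = n(n+1)(2n+1)/24 - sum(t^3-t)/48 = 2310/24 - 24/48 = 95.75.
        z = (W - E[W]) / sqrt(Var[W]) = (25.5 - 27.5) / 9.7852 = -0.2044.
        Two-sided p = 2*Phi(z) = 0.838048.
Step 6: alpha = 0.1. fail to reject H0.

W+ = 29.5, W- = 25.5, W = min = 25.5, p = 0.838048, fail to reject H0.


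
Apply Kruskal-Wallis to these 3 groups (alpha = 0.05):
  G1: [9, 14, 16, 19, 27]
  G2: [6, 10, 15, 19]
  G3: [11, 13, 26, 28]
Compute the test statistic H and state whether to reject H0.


Step 1: Combine all N = 13 observations and assign midranks.
sorted (value, group, rank): (6,G2,1), (9,G1,2), (10,G2,3), (11,G3,4), (13,G3,5), (14,G1,6), (15,G2,7), (16,G1,8), (19,G1,9.5), (19,G2,9.5), (26,G3,11), (27,G1,12), (28,G3,13)
Step 2: Sum ranks within each group.
R_1 = 37.5 (n_1 = 5)
R_2 = 20.5 (n_2 = 4)
R_3 = 33 (n_3 = 4)
Step 3: H = 12/(N(N+1)) * sum(R_i^2/n_i) - 3(N+1)
     = 12/(13*14) * (37.5^2/5 + 20.5^2/4 + 33^2/4) - 3*14
     = 0.065934 * 658.562 - 42
     = 1.421703.
Step 4: Ties present; correction factor C = 1 - 6/(13^3 - 13) = 0.997253. Corrected H = 1.421703 / 0.997253 = 1.425620.
Step 5: Under H0, H ~ chi^2(2); p-value = 0.490265.
Step 6: alpha = 0.05. fail to reject H0.

H = 1.4256, df = 2, p = 0.490265, fail to reject H0.


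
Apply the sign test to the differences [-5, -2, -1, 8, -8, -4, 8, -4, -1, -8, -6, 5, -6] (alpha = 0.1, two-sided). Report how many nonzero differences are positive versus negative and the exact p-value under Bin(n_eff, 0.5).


Step 1: Discard zero differences. Original n = 13; n_eff = number of nonzero differences = 13.
Nonzero differences (with sign): -5, -2, -1, +8, -8, -4, +8, -4, -1, -8, -6, +5, -6
Step 2: Count signs: positive = 3, negative = 10.
Step 3: Under H0: P(positive) = 0.5, so the number of positives S ~ Bin(13, 0.5).
Step 4: Two-sided exact p-value = sum of Bin(13,0.5) probabilities at or below the observed probability = 0.092285.
Step 5: alpha = 0.1. reject H0.

n_eff = 13, pos = 3, neg = 10, p = 0.092285, reject H0.
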